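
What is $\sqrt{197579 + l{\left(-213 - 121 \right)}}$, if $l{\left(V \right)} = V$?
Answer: $\sqrt{197245} \approx 444.12$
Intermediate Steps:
$\sqrt{197579 + l{\left(-213 - 121 \right)}} = \sqrt{197579 - 334} = \sqrt{197245}$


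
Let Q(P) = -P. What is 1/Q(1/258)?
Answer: -258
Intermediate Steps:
1/Q(1/258) = 1/(-1/258) = -258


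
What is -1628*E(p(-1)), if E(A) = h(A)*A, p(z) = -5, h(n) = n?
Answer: -40700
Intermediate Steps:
E(A) = A² (E(A) = A*A = A²)
-1628*E(p(-1)) = -1628*(-5)² = -1628*25 = -40700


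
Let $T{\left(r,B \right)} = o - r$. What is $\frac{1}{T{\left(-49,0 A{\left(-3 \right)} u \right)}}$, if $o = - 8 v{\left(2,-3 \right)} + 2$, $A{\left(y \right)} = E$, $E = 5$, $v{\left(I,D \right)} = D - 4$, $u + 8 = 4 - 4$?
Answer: $\frac{1}{107} \approx 0.0093458$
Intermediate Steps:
$u = -8$ ($u = -8 + \left(4 - 4\right) = -8 + 0 = -8$)
$v{\left(I,D \right)} = -4 + D$
$A{\left(y \right)} = 5$
$o = 58$ ($o = - 8 \left(-4 - 3\right) + 2 = \left(-8\right) \left(-7\right) + 2 = 56 + 2 = 58$)
$T{\left(r,B \right)} = 58 - r$
$\frac{1}{T{\left(-49,0 A{\left(-3 \right)} u \right)}} = \frac{1}{58 - -49} = \frac{1}{58 + 49} = \frac{1}{107}$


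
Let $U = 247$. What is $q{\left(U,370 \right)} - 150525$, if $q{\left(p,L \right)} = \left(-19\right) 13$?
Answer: $-150772$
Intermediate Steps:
$q{\left(p,L \right)} = -247$
$q{\left(U,370 \right)} - 150525 = -247 - 150525 = -150772$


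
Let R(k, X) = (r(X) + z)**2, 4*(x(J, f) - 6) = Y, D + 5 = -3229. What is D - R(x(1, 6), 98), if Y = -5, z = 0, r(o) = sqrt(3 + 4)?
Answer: -3241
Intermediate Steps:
r(o) = sqrt(7)
D = -3234 (D = -5 - 3229 = -3234)
x(J, f) = 19/4 (x(J, f) = 6 + (1/4)*(-5) = 6 - 5/4 = 19/4)
R(k, X) = 7 (R(k, X) = (sqrt(7) + 0)**2 = (sqrt(7))**2 = 7)
D - R(x(1, 6), 98) = -3234 - 1*7 = -3234 - 7 = -3241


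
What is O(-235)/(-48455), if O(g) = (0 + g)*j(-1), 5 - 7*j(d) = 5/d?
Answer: 470/67837 ≈ 0.0069284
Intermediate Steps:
j(d) = 5/7 - 5/(7*d)
O(g) = 10*g/7 (O(g) = (0 + g)*((5/7)*(-1 - 1)/(-1)) = g*((5/7)*(-1)*(-2)) = g*(10/7) = 10*g/7)
O(-235)/(-48455) = ((10/7)*(-235))/(-48455) = -2350/7*(-1/48455) = 470/67837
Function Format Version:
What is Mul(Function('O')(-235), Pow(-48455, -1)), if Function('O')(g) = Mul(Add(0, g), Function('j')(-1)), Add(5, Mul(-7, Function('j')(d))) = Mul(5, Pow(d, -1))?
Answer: Rational(470, 67837) ≈ 0.0069284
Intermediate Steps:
Function('j')(d) = Add(Rational(5, 7), Mul(Rational(-5, 7), Pow(d, -1))) (Function('j')(d) = Add(Rational(5, 7), Mul(Rational(-1, 7), Mul(5, Pow(d, -1)))) = Add(Rational(5, 7), Mul(Rational(-5, 7), Pow(d, -1))))
Function('O')(g) = Mul(Rational(10, 7), g) (Function('O')(g) = Mul(Add(0, g), Mul(Rational(5, 7), Pow(-1, -1), Add(-1, -1))) = Mul(g, Mul(Rational(5, 7), -1, -2)) = Mul(g, Rational(10, 7)) = Mul(Rational(10, 7), g))
Mul(Function('O')(-235), Pow(-48455, -1)) = Mul(Mul(Rational(10, 7), -235), Pow(-48455, -1)) = Mul(Rational(-2350, 7), Rational(-1, 48455)) = Rational(470, 67837)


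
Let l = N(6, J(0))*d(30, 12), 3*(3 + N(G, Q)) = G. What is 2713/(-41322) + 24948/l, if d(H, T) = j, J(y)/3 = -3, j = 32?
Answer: -128873509/165288 ≈ -779.69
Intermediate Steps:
J(y) = -9 (J(y) = 3*(-3) = -9)
N(G, Q) = -3 + G/3
d(H, T) = 32
l = -32 (l = (-3 + (⅓)*6)*32 = (-3 + 2)*32 = -1*32 = -32)
2713/(-41322) + 24948/l = 2713/(-41322) + 24948/(-32) = 2713*(-1/41322) + 24948*(-1/32) = -2713/41322 - 6237/8 = -128873509/165288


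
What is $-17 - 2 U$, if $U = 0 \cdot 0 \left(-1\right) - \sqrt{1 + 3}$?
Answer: $-13$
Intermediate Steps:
$U = -2$ ($U = 0 \left(-1\right) - \sqrt{4} = 0 - 2 = -2$)
$-17 - 2 U = -17 - -4 = -17 + 4 = -13$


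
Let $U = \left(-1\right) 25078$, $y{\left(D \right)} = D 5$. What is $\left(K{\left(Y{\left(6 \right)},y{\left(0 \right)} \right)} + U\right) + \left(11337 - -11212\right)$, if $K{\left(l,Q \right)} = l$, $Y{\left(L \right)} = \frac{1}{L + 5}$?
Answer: $- \frac{27818}{11} \approx -2528.9$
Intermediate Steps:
$y{\left(D \right)} = 5 D$
$Y{\left(L \right)} = \frac{1}{5 + L}$
$U = -25078$
$\left(K{\left(Y{\left(6 \right)},y{\left(0 \right)} \right)} + U\right) + \left(11337 - -11212\right) = \left(\frac{1}{5 + 6} - 25078\right) + \left(11337 - -11212\right) = \left(\frac{1}{11} - 25078\right) + \left(11337 + 11212\right) = \left(\frac{1}{11} - 25078\right) + 22549 = - \frac{275857}{11} + 22549 = - \frac{27818}{11}$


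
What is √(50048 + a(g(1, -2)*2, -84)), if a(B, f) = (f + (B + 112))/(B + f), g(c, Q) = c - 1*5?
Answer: √26475277/23 ≈ 223.71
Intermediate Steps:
g(c, Q) = -5 + c (g(c, Q) = c - 5 = -5 + c)
a(B, f) = (112 + B + f)/(B + f) (a(B, f) = (f + (112 + B))/(B + f) = (112 + B + f)/(B + f))
√(50048 + a(g(1, -2)*2, -84)) = √(50048 + (112 + (-5 + 1)*2 - 84)/((-5 + 1)*2 - 84)) = √(50048 + (112 - 4*2 - 84)/(-4*2 - 84)) = √(50048 + (112 - 8 - 84)/(-8 - 84)) = √(50048 + 20/(-92)) = √(50048 - 1/92*20) = √(50048 - 5/23) = √(1151099/23) = √26475277/23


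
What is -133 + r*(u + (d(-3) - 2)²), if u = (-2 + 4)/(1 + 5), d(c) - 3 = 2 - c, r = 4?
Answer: 37/3 ≈ 12.333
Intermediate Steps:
d(c) = 5 - c (d(c) = 3 + (2 - c) = 5 - c)
u = ⅓ (u = 2/6 = 2*(⅙) = ⅓ ≈ 0.33333)
-133 + r*(u + (d(-3) - 2)²) = -133 + 4*(⅓ + ((5 - 1*(-3)) - 2)²) = -133 + 4*(⅓ + ((5 + 3) - 2)²) = -133 + 4*(⅓ + (8 - 2)²) = -133 + 4*(⅓ + 6²) = -133 + 4*(⅓ + 36) = -133 + 4*(109/3) = -133 + 436/3 = 37/3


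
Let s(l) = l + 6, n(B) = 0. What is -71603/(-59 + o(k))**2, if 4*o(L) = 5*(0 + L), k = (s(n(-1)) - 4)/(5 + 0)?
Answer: -286412/13689 ≈ -20.923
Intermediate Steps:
s(l) = 6 + l
k = 2/5 (k = ((6 + 0) - 4)/(5 + 0) = (6 - 4)/5 = 2*(1/5) = 2/5 ≈ 0.40000)
o(L) = 5*L/4 (o(L) = (5*(0 + L))/4 = (5*L)/4 = 5*L/4)
-71603/(-59 + o(k))**2 = -71603/(-59 + (5/4)*(2/5))**2 = -71603/(-59 + 1/2)**2 = -71603/((-117/2)**2) = -71603/13689/4 = -71603*4/13689 = -286412/13689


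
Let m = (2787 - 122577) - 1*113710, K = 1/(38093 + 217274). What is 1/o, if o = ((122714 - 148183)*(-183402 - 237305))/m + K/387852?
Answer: -1445432155825875/66328848635164935767 ≈ -2.1792e-5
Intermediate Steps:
K = 1/255367 ≈ 3.9159e-6
m = -233500 (m = -119790 - 113710 = -233500)
o = -66328848635164935767/1445432155825875 (o = ((122714 - 148183)*(-183402 - 237305))/(-233500) + (1/255367)/387852 = -25469*(-420707)*(-1/233500) + (1/255367)*(1/387852) = 10714986583*(-1/233500) + 1/99044601684 = -10714986583/233500 + 1/99044601684 = -66328848635164935767/1445432155825875 ≈ -45889.)
1/o = 1/(-66328848635164935767/1445432155825875) = -1445432155825875/66328848635164935767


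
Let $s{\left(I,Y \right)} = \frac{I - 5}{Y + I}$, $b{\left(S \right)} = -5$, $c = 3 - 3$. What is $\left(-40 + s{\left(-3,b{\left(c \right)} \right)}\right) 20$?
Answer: $-780$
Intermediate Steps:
$c = 0$
$s{\left(I,Y \right)} = \frac{-5 + I}{I + Y}$
$\left(-40 + s{\left(-3,b{\left(c \right)} \right)}\right) 20 = \left(-40 + \frac{-5 - 3}{-3 - 5}\right) 20 = \left(-40 + \frac{1}{-8} \left(-8\right)\right) 20 = \left(-40 - -1\right) 20 = \left(-40 + 1\right) 20 = \left(-39\right) 20 = -780$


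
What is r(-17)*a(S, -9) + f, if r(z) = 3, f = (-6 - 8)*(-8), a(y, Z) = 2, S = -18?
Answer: 118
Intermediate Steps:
f = 112 (f = -14*(-8) = 112)
r(-17)*a(S, -9) + f = 3*2 + 112 = 6 + 112 = 118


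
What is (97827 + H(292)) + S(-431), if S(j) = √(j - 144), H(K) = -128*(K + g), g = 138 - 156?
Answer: 62755 + 5*I*√23 ≈ 62755.0 + 23.979*I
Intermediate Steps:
g = -18
H(K) = 2304 - 128*K (H(K) = -128*(K - 18) = -128*(-18 + K) = 2304 - 128*K)
S(j) = √(-144 + j)
(97827 + H(292)) + S(-431) = (97827 + (2304 - 128*292)) + √(-144 - 431) = (97827 + (2304 - 37376)) + √(-575) = (97827 - 35072) + 5*I*√23 = 62755 + 5*I*√23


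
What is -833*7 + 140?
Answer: -5691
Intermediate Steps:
-833*7 + 140 = -119*49 + 140 = -5831 + 140 = -5691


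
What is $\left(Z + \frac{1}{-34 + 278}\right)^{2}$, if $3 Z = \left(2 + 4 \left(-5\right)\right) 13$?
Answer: $\frac{362178961}{59536} \approx 6083.4$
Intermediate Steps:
$Z = -78$ ($Z = \frac{\left(2 + 4 \left(-5\right)\right) 13}{3} = \frac{\left(2 - 20\right) 13}{3} = \frac{\left(-18\right) 13}{3} = \frac{1}{3} \left(-234\right) = -78$)
$\left(Z + \frac{1}{-34 + 278}\right)^{2} = \left(-78 + \frac{1}{-34 + 278}\right)^{2} = \left(-78 + \frac{1}{244}\right)^{2} = \left(- \frac{19031}{244}\right)^{2} = \frac{362178961}{59536}$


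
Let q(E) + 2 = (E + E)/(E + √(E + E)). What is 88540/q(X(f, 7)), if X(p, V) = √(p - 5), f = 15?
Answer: -44270 - 22135*2^(¾)*5^(¼) ≈ -99937.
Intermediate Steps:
X(p, V) = √(-5 + p)
q(E) = -2 + 2*E/(E + √2*√E) (q(E) = -2 + (E + E)/(E + √(E + E)) = -2 + (2*E)/(E + √(2*E)) = -2 + (2*E)/(E + √2*√E) = -2 + 2*E/(E + √2*√E))
88540/q(X(f, 7)) = 88540/((-2*√2*√(√(-5 + 15))/(√(-5 + 15) + √2*√(√(-5 + 15))))) = 88540/((-2*√2*√(√10)/(√10 + √2*√(√10)))) = 88540/((-2*√2*10^(¼)/(√10 + √2*10^(¼)))) = 88540/((-2*√2*10^(¼)/(√10 + 2^(¾)*5^(¼)))) = 88540/((-2*2^(¾)*5^(¼)/(√10 + 2^(¾)*5^(¼)))) = 88540*(-2^(¼)*5^(¾)*(√10 + 2^(¾)*5^(¼))/20) = -4427*2^(¼)*5^(¾)*(√10 + 2^(¾)*5^(¼))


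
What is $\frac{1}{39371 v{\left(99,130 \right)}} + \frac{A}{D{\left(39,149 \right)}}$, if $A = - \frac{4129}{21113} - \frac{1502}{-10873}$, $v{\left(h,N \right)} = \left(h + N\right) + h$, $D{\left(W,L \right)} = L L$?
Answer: $- \frac{165143243142559}{65814587252835517912} \approx -2.5092 \cdot 10^{-6}$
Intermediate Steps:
$D{\left(W,L \right)} = L^{2}$
$v{\left(h,N \right)} = N + 2 h$ ($v{\left(h,N \right)} = \left(N + h\right) + h = N + 2 h$)
$A = - \frac{13182891}{229561649}$ ($A = \left(-4129\right) \frac{1}{21113} - - \frac{1502}{10873} = - \frac{4129}{21113} + \frac{1502}{10873} = - \frac{13182891}{229561649} \approx -0.057426$)
$\frac{1}{39371 v{\left(99,130 \right)}} + \frac{A}{D{\left(39,149 \right)}} = \frac{1}{39371 \left(130 + 2 \cdot 99\right)} - \frac{13182891}{229561649 \cdot 149^{2}} = \frac{1}{39371 \left(130 + 198\right)} - \frac{13182891}{229561649 \cdot 22201} = \frac{1}{39371 \cdot 328} - \frac{13182891}{5096498169449} = \frac{1}{39371} \cdot \frac{1}{328} - \frac{13182891}{5096498169449} = \frac{1}{12913688} - \frac{13182891}{5096498169449} = - \frac{165143243142559}{65814587252835517912}$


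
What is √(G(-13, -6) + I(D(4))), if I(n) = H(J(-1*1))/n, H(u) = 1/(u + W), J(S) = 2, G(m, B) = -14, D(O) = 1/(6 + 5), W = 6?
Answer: I*√202/4 ≈ 3.5532*I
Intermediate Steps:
D(O) = 1/11
H(u) = 1/(6 + u) (H(u) = 1/(u + 6) = 1/(6 + u))
I(n) = 1/(8*n) (I(n) = 1/((6 + 2)*n) = 1/(8*n))
√(G(-13, -6) + I(D(4))) = √(-14 + 1/(8*(1/11))) = √(-14 + (⅛)*11) = √(-14 + 11/8) = √(-101/8) = I*√202/4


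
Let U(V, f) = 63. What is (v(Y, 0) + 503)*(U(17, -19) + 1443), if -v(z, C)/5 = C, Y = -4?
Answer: 757518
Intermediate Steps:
v(z, C) = -5*C
(v(Y, 0) + 503)*(U(17, -19) + 1443) = (-5*0 + 503)*(63 + 1443) = (0 + 503)*1506 = 503*1506 = 757518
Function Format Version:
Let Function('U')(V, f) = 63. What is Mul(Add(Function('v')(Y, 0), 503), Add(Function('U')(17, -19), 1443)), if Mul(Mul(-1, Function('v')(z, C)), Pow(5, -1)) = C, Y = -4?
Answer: 757518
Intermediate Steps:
Function('v')(z, C) = Mul(-5, C)
Mul(Add(Function('v')(Y, 0), 503), Add(Function('U')(17, -19), 1443)) = Mul(Add(Mul(-5, 0), 503), Add(63, 1443)) = Mul(Add(0, 503), 1506) = Mul(503, 1506) = 757518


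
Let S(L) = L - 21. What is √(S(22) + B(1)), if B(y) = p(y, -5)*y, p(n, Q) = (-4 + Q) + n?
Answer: I*√7 ≈ 2.6458*I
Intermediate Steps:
S(L) = -21 + L
p(n, Q) = -4 + Q + n
B(y) = y*(-9 + y) (B(y) = (-4 - 5 + y)*y = (-9 + y)*y = y*(-9 + y))
√(S(22) + B(1)) = √((-21 + 22) + 1*(-9 + 1)) = √(1 + 1*(-8)) = √(1 - 8) = √(-7) = I*√7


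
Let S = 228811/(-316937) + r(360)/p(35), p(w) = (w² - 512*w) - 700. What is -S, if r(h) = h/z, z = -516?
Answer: 34227537545/47412824389 ≈ 0.72190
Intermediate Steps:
p(w) = -700 + w² - 512*w
r(h) = -h/516 (r(h) = h/(-516) = h*(-1/516) = -h/516)
S = -34227537545/47412824389 (S = 228811/(-316937) + (-1/516*360)/(-700 + 35² - 512*35) = 228811*(-1/316937) - 30/(43*(-700 + 1225 - 17920)) = -228811/316937 - 30/43/(-17395) = -228811/316937 - 30/43*(-1/17395) = -228811/316937 + 6/149597 = -34227537545/47412824389 ≈ -0.72190)
-S = -1*(-34227537545/47412824389) = 34227537545/47412824389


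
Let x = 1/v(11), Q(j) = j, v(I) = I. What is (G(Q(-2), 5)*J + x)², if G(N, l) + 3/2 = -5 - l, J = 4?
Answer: 255025/121 ≈ 2107.6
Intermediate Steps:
G(N, l) = -13/2 - l (G(N, l) = -3/2 + (-5 - l) = -13/2 - l)
x = 1/11 ≈ 0.090909
(G(Q(-2), 5)*J + x)² = ((-13/2 - 1*5)*4 + 1/11)² = ((-13/2 - 5)*4 + 1/11)² = (-23/2*4 + 1/11)² = (-46 + 1/11)² = (-505/11)² = 255025/121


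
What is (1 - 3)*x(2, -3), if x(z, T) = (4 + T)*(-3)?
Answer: 6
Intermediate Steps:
x(z, T) = -12 - 3*T
(1 - 3)*x(2, -3) = (1 - 3)*(-12 - 3*(-3)) = -2*(-12 + 9) = -2*(-3) = 6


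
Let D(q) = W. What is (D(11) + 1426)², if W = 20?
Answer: 2090916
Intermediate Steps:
D(q) = 20
(D(11) + 1426)² = (20 + 1426)² = 1446² = 2090916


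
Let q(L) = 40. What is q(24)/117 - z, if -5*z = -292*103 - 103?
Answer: -3530743/585 ≈ -6035.5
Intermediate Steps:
z = 30179/5 (z = -(-292*103 - 103)/5 = -(-30076 - 103)/5 = -⅕*(-30179) = 30179/5 ≈ 6035.8)
q(24)/117 - z = 40/117 - 1*30179/5 = 40*(1/117) - 30179/5 = 40/117 - 30179/5 = -3530743/585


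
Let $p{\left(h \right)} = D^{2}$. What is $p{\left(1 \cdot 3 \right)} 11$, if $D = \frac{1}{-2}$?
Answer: $\frac{11}{4} \approx 2.75$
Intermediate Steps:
$D = - \frac{1}{2} \approx -0.5$
$p{\left(h \right)} = \frac{1}{4}$ ($p{\left(h \right)} = \left(- \frac{1}{2}\right)^{2} = \frac{1}{4}$)
$p{\left(1 \cdot 3 \right)} 11 = \frac{1}{4} \cdot 11 = \frac{11}{4}$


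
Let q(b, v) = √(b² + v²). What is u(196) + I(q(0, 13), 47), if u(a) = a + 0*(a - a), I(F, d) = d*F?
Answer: 807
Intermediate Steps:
I(F, d) = F*d
u(a) = a (u(a) = a + 0*0 = a + 0 = a)
u(196) + I(q(0, 13), 47) = 196 + √(0² + 13²)*47 = 196 + √(0 + 169)*47 = 196 + √169*47 = 196 + 13*47 = 196 + 611 = 807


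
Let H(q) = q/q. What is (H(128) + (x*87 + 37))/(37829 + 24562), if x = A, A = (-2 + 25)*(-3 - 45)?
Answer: -96010/62391 ≈ -1.5388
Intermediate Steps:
H(q) = 1
A = -1104 (A = 23*(-48) = -1104)
x = -1104
(H(128) + (x*87 + 37))/(37829 + 24562) = (1 + (-1104*87 + 37))/(37829 + 24562) = (1 + (-96048 + 37))/62391 = (1 - 96011)*(1/62391) = -96010*1/62391 = -96010/62391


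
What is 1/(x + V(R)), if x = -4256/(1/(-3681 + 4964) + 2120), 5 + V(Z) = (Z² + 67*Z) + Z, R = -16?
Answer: -2719961/2282067805 ≈ -0.0011919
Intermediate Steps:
V(Z) = -5 + Z² + 68*Z (V(Z) = -5 + ((Z² + 67*Z) + Z) = -5 + (Z² + 68*Z) = -5 + Z² + 68*Z)
x = -5460448/2719961 (x = -4256/(1/1283 + 2120) = -4256/2719961/1283 = -4256*1283/2719961 = -5460448/2719961 ≈ -2.0075)
1/(x + V(R)) = 1/(-5460448/2719961 + (-5 + (-16)² + 68*(-16))) = 1/(-5460448/2719961 + (-5 + 256 - 1088)) = 1/(-5460448/2719961 - 837) = 1/(-2282067805/2719961) = -2719961/2282067805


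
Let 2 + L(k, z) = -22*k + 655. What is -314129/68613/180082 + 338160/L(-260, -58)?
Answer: 4178291550566443/78744573013218 ≈ 53.061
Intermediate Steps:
L(k, z) = 653 - 22*k (L(k, z) = -2 + (-22*k + 655) = -2 + (655 - 22*k) = 653 - 22*k)
-314129/68613/180082 + 338160/L(-260, -58) = -314129/68613/180082 + 338160/(653 - 22*(-260)) = -314129*1/68613*(1/180082) + 338160/(653 + 5720) = -314129/68613*1/180082 + 338160/6373 = -314129/12355966266 + 338160*(1/6373) = -314129/12355966266 + 338160/6373 = 4178291550566443/78744573013218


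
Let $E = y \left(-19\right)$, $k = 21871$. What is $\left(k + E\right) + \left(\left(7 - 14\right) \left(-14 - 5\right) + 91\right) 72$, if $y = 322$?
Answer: $31881$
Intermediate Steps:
$E = -6118$ ($E = 322 \left(-19\right) = -6118$)
$\left(k + E\right) + \left(\left(7 - 14\right) \left(-14 - 5\right) + 91\right) 72 = \left(21871 - 6118\right) + \left(\left(7 - 14\right) \left(-14 - 5\right) + 91\right) 72 = 15753 + \left(\left(-7\right) \left(-19\right) + 91\right) 72 = 15753 + \left(133 + 91\right) 72 = 15753 + 224 \cdot 72 = 15753 + 16128 = 31881$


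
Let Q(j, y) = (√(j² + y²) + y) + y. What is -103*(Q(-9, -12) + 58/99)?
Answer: 85799/99 ≈ 866.66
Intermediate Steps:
Q(j, y) = √(j² + y²) + 2*y (Q(j, y) = (y + √(j² + y²)) + y = √(j² + y²) + 2*y)
-103*(Q(-9, -12) + 58/99) = -103*((√((-9)² + (-12)²) + 2*(-12)) + 58/99) = -103*((√(81 + 144) - 24) + 58*(1/99)) = -103*((√225 - 24) + 58/99) = -103*((15 - 24) + 58/99) = -103*(-9 + 58/99) = -103*(-833/99) = 85799/99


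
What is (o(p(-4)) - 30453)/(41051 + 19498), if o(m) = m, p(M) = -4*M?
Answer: -30437/60549 ≈ -0.50268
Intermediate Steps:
(o(p(-4)) - 30453)/(41051 + 19498) = (-4*(-4) - 30453)/(41051 + 19498) = (16 - 30453)/60549 = -30437*1/60549 = -30437/60549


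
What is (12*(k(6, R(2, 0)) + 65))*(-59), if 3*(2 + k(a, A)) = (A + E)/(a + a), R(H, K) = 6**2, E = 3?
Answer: -45371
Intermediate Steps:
R(H, K) = 36
k(a, A) = -2 + (3 + A)/(6*a) (k(a, A) = -2 + ((A + 3)/(a + a))/3 = -2 + ((3 + A)/((2*a)))/3 = -2 + ((3 + A)*(1/(2*a)))/3 = -2 + ((3 + A)/(2*a))/3 = -2 + (3 + A)/(6*a))
(12*(k(6, R(2, 0)) + 65))*(-59) = (12*((1/6)*(3 + 36 - 12*6)/6 + 65))*(-59) = (12*((1/6)*(1/6)*(3 + 36 - 72) + 65))*(-59) = (12*((1/6)*(1/6)*(-33) + 65))*(-59) = (12*(-11/12 + 65))*(-59) = (12*(769/12))*(-59) = 769*(-59) = -45371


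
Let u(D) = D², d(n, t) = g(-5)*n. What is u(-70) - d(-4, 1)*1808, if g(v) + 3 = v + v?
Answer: -89116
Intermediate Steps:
g(v) = -3 + 2*v (g(v) = -3 + (v + v) = -3 + 2*v)
d(n, t) = -13*n (d(n, t) = (-3 + 2*(-5))*n = (-3 - 10)*n = -13*n)
u(-70) - d(-4, 1)*1808 = (-70)² - (-13*(-4))*1808 = 4900 - 52*1808 = 4900 - 1*94016 = 4900 - 94016 = -89116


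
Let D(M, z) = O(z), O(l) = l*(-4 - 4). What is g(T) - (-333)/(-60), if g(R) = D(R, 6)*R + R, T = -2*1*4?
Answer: 7409/20 ≈ 370.45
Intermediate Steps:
O(l) = -8*l (O(l) = l*(-8) = -8*l)
D(M, z) = -8*z
T = -8 (T = -2*4 = -8)
g(R) = -47*R (g(R) = (-8*6)*R + R = -48*R + R = -47*R)
g(T) - (-333)/(-60) = -47*(-8) - (-333)/(-60) = 376 - (-333)*(-1)/60 = 376 - 1*111/20 = 376 - 111/20 = 7409/20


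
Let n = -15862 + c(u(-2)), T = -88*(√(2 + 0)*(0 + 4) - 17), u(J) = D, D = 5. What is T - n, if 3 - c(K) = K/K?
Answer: 17356 - 352*√2 ≈ 16858.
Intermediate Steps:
u(J) = 5
c(K) = 2 (c(K) = 3 - K/K = 3 - 1*1 = 3 - 1 = 2)
T = 1496 - 352*√2 (T = -88*(√2*4 - 17) = -88*(4*√2 - 17) = -88*(-17 + 4*√2) = 1496 - 352*√2 ≈ 998.20)
n = -15860 (n = -15862 + 2 = -15860)
T - n = (1496 - 352*√2) - 1*(-15860) = (1496 - 352*√2) + 15860 = 17356 - 352*√2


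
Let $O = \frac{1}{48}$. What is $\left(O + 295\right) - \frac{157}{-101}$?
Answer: $\frac{1437797}{4848} \approx 296.58$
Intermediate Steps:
$O = \frac{1}{48} \approx 0.020833$
$\left(O + 295\right) - \frac{157}{-101} = \left(\frac{1}{48} + 295\right) - \frac{157}{-101} = \frac{14161}{48} - - \frac{157}{101} = \frac{14161}{48} + \frac{157}{101} = \frac{1437797}{4848}$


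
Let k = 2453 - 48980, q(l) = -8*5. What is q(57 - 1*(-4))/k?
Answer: 40/46527 ≈ 0.00085972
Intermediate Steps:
q(l) = -40
k = -46527
q(57 - 1*(-4))/k = -40/(-46527) = -40*(-1/46527) = 40/46527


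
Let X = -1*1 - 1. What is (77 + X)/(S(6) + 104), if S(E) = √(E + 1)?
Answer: 2600/3603 - 25*√7/3603 ≈ 0.70326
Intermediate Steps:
S(E) = √(1 + E)
X = -2 (X = -1 - 1 = -2)
(77 + X)/(S(6) + 104) = (77 - 2)/(√(1 + 6) + 104) = 75/(√7 + 104) = 75/(104 + √7)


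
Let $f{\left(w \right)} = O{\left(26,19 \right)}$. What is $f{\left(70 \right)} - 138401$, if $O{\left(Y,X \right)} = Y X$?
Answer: $-137907$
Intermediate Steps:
$O{\left(Y,X \right)} = X Y$
$f{\left(w \right)} = 494$ ($f{\left(w \right)} = 19 \cdot 26 = 494$)
$f{\left(70 \right)} - 138401 = 494 - 138401 = -137907$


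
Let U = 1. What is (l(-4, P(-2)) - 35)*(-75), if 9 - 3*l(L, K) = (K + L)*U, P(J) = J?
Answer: 2250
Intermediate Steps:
l(L, K) = 3 - K/3 - L/3 (l(L, K) = 3 - (K + L)/3 = 3 + (-K/3 - L/3) = 3 - K/3 - L/3)
(l(-4, P(-2)) - 35)*(-75) = ((3 - 1/3*(-2) - 1/3*(-4)) - 35)*(-75) = ((3 + 2/3 + 4/3) - 35)*(-75) = (5 - 35)*(-75) = -30*(-75) = 2250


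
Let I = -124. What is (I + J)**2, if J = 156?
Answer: 1024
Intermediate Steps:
(I + J)**2 = (-124 + 156)**2 = 32**2 = 1024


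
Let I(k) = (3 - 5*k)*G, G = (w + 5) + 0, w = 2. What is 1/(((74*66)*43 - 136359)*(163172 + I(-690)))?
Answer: 1/13798373979 ≈ 7.2472e-11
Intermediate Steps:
G = 7 (G = (2 + 5) + 0 = 7 + 0 = 7)
I(k) = 21 - 35*k (I(k) = (3 - 5*k)*7 = 21 - 35*k)
1/(((74*66)*43 - 136359)*(163172 + I(-690))) = 1/(((74*66)*43 - 136359)*(163172 + (21 - 35*(-690)))) = 1/((4884*43 - 136359)*(163172 + (21 + 24150))) = 1/((210012 - 136359)*(163172 + 24171)) = 1/(73653*187343) = 1/13798373979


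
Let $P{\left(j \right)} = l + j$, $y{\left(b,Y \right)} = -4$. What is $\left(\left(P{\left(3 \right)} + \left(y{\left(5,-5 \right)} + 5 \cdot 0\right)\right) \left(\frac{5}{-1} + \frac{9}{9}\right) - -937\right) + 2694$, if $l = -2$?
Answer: $3643$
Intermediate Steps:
$P{\left(j \right)} = -2 + j$
$\left(\left(P{\left(3 \right)} + \left(y{\left(5,-5 \right)} + 5 \cdot 0\right)\right) \left(\frac{5}{-1} + \frac{9}{9}\right) - -937\right) + 2694 = \left(\left(\left(-2 + 3\right) + \left(-4 + 5 \cdot 0\right)\right) \left(\frac{5}{-1} + \frac{9}{9}\right) - -937\right) + 2694 = \left(\left(1 + \left(-4 + 0\right)\right) \left(5 \left(-1\right) + 9 \cdot \frac{1}{9}\right) + 937\right) + 2694 = \left(\left(1 - 4\right) \left(-5 + 1\right) + 937\right) + 2694 = \left(\left(-3\right) \left(-4\right) + 937\right) + 2694 = \left(12 + 937\right) + 2694 = 949 + 2694 = 3643$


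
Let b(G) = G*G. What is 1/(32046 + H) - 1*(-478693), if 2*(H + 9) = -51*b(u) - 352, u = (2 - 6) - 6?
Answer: 14030970524/29311 ≈ 4.7869e+5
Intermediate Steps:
u = -10 (u = -4 - 6 = -10)
b(G) = G**2
H = -2735 (H = -9 + (-51*(-10)**2 - 352)/2 = -9 + (-51*100 - 352)/2 = -9 + (-5100 - 352)/2 = -9 + (1/2)*(-5452) = -9 - 2726 = -2735)
1/(32046 + H) - 1*(-478693) = 1/(32046 - 2735) - 1*(-478693) = 1/29311 + 478693 = 14030970524/29311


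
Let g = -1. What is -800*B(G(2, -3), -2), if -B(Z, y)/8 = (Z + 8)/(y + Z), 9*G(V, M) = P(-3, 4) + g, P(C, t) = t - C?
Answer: -41600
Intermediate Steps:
G(V, M) = 2/3 (G(V, M) = ((4 - 1*(-3)) - 1)/9 = ((4 + 3) - 1)/9 = (7 - 1)/9 = (1/9)*6 = 2/3)
B(Z, y) = -8*(8 + Z)/(Z + y) (B(Z, y) = -8*(Z + 8)/(y + Z) = -8*(8 + Z)/(Z + y))
-800*B(G(2, -3), -2) = -6400*(-8 - 1*2/3)/(2/3 - 2) = -6400*(-8 - 2/3)/(-4/3) = -6400*(-3)*(-26)/(4*3) = -800*52 = -41600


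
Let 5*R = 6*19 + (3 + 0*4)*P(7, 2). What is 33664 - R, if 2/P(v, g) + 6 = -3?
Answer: 100924/3 ≈ 33641.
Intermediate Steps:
P(v, g) = -2/9 (P(v, g) = 2/(-6 - 3) = 2/(-9) = 2*(-⅑) = -2/9)
R = 68/3 (R = (6*19 + (3 + 0*4)*(-2/9))/5 = (114 + (3 + 0)*(-2/9))/5 = (114 + 3*(-2/9))/5 = (114 - ⅔)/5 = (⅕)*(340/3) = 68/3 ≈ 22.667)
33664 - R = 33664 - 1*68/3 = 33664 - 68/3 = 100924/3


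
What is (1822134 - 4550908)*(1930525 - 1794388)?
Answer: -371487106038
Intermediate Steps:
(1822134 - 4550908)*(1930525 - 1794388) = -2728774*136137 = -371487106038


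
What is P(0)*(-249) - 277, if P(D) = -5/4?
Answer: 137/4 ≈ 34.250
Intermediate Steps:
P(D) = -5/4 (P(D) = -5*¼ = -5/4)
P(0)*(-249) - 277 = -5/4*(-249) - 277 = 1245/4 - 277 = 137/4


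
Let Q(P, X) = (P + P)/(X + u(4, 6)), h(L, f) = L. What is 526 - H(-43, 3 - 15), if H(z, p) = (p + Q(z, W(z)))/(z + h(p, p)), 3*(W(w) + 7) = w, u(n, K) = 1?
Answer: 1764256/3355 ≈ 525.86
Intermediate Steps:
W(w) = -7 + w/3
Q(P, X) = 2*P/(1 + X) (Q(P, X) = (P + P)/(X + 1) = (2*P)/(1 + X) = 2*P/(1 + X))
H(z, p) = (p + 2*z/(-6 + z/3))/(p + z) (H(z, p) = (p + 2*z/(1 + (-7 + z/3)))/(z + p) = (p + 2*z/(-6 + z/3))/(p + z))
526 - H(-43, 3 - 15) = 526 - (6*(-43) + (3 - 15)*(-18 - 43))/((-18 - 43)*((3 - 15) - 43)) = 526 - (-258 - 12*(-61))/((-61)*(-12 - 43)) = 526 - (-1)*(-258 + 732)/(61*(-55)) = 526 - (-1)*(-1)*474/(61*55) = 526 - 1*474/3355 = 526 - 474/3355 = 1764256/3355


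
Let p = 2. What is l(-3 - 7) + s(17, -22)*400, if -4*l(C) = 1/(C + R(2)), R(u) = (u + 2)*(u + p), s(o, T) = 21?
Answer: 201599/24 ≈ 8400.0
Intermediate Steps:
R(u) = (2 + u)**2 (R(u) = (u + 2)*(u + 2) = (2 + u)*(2 + u) = (2 + u)**2)
l(C) = -1/(4*(16 + C)) (l(C) = -1/(4*(C + (4 + 2**2 + 4*2))) = -1/(4*(C + (4 + 4 + 8))) = -1/(4*(C + 16)) = -1/(4*(16 + C)))
l(-3 - 7) + s(17, -22)*400 = -1/(64 + 4*(-3 - 7)) + 21*400 = -1/(64 + 4*(-10)) + 8400 = -1/(64 - 40) + 8400 = -1/24 + 8400 = 201599/24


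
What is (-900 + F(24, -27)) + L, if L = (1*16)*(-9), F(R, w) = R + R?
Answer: -996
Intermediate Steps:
F(R, w) = 2*R
L = -144 (L = 16*(-9) = -144)
(-900 + F(24, -27)) + L = (-900 + 2*24) - 144 = (-900 + 48) - 144 = -852 - 144 = -996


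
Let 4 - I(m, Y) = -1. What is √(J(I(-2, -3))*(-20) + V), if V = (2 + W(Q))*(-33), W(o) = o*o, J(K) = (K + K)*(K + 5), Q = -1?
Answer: I*√2099 ≈ 45.815*I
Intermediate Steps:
I(m, Y) = 5 (I(m, Y) = 4 - 1*(-1) = 4 + 1 = 5)
J(K) = 2*K*(5 + K) (J(K) = (2*K)*(5 + K) = 2*K*(5 + K))
W(o) = o²
V = -99 (V = (2 + (-1)²)*(-33) = (2 + 1)*(-33) = 3*(-33) = -99)
√(J(I(-2, -3))*(-20) + V) = √((2*5*(5 + 5))*(-20) - 99) = √((2*5*10)*(-20) - 99) = √(100*(-20) - 99) = √(-2000 - 99) = √(-2099) = I*√2099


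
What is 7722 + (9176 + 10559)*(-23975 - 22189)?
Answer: -911038818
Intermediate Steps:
7722 + (9176 + 10559)*(-23975 - 22189) = 7722 + 19735*(-46164) = 7722 - 911046540 = -911038818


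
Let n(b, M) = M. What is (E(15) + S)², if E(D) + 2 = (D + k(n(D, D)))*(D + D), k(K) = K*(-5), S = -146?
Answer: 3794704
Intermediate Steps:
k(K) = -5*K
E(D) = -2 - 8*D² (E(D) = -2 + (D - 5*D)*(D + D) = -2 + (-4*D)*(2*D) = -2 - 8*D²)
(E(15) + S)² = ((-2 - 8*15²) - 146)² = ((-2 - 8*225) - 146)² = ((-2 - 1800) - 146)² = (-1802 - 146)² = (-1948)² = 3794704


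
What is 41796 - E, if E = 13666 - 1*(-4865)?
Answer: 23265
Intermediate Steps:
E = 18531 (E = 13666 + 4865 = 18531)
41796 - E = 41796 - 1*18531 = 41796 - 18531 = 23265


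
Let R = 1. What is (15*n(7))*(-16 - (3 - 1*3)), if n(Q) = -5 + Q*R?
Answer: -480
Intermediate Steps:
n(Q) = -5 + Q (n(Q) = -5 + Q*1 = -5 + Q)
(15*n(7))*(-16 - (3 - 1*3)) = (15*(-5 + 7))*(-16 - (3 - 1*3)) = (15*2)*(-16 - (3 - 3)) = 30*(-16 - 1*0) = 30*(-16 + 0) = 30*(-16) = -480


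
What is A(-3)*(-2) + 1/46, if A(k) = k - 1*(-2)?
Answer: 93/46 ≈ 2.0217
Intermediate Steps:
A(k) = 2 + k (A(k) = k + 2 = 2 + k)
A(-3)*(-2) + 1/46 = (2 - 3)*(-2) + 1/46 = -1*(-2) + 1/46 = 2 + 1/46 = 93/46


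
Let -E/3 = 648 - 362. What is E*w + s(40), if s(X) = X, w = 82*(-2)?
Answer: 140752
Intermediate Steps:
w = -164
E = -858 (E = -3*(648 - 362) = -3*286 = -858)
E*w + s(40) = -858*(-164) + 40 = 140712 + 40 = 140752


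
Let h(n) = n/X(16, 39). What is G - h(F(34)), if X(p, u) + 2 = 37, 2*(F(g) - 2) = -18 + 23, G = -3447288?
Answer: -241310169/70 ≈ -3.4473e+6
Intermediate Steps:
F(g) = 9/2 (F(g) = 2 + (-18 + 23)/2 = 2 + (½)*5 = 2 + 5/2 = 9/2)
X(p, u) = 35 (X(p, u) = -2 + 37 = 35)
h(n) = n/35
G - h(F(34)) = -3447288 - 9/(35*2) = -3447288 - 1*9/70 = -3447288 - 9/70 = -241310169/70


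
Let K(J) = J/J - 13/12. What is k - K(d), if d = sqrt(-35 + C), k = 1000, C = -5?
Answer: 12001/12 ≈ 1000.1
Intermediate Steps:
d = 2*I*sqrt(10) (d = sqrt(-35 - 5) = sqrt(-40) = 2*I*sqrt(10) ≈ 6.3246*I)
K(J) = -1/12 (K(J) = 1 - 13*1/12 = 1 - 13/12 = -1/12)
k - K(d) = 1000 - 1*(-1/12) = 1000 + 1/12 = 12001/12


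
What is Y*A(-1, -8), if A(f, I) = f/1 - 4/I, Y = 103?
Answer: -103/2 ≈ -51.500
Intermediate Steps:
A(f, I) = f - 4/I (A(f, I) = f*1 - 4/I = f - 4/I)
Y*A(-1, -8) = 103*(-1 - 4/(-8)) = 103*(-1 - 4*(-1/8)) = 103*(-1 + 1/2) = 103*(-1/2) = -103/2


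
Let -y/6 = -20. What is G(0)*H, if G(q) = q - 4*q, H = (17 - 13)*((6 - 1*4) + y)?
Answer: 0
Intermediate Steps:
y = 120 (y = -6*(-20) = 120)
H = 488 (H = (17 - 13)*((6 - 1*4) + 120) = 4*((6 - 4) + 120) = 4*(2 + 120) = 4*122 = 488)
G(q) = -3*q
G(0)*H = -3*0*488 = 0*488 = 0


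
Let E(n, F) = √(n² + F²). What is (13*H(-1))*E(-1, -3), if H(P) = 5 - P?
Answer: 78*√10 ≈ 246.66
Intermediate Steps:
E(n, F) = √(F² + n²)
(13*H(-1))*E(-1, -3) = (13*(5 - 1*(-1)))*√((-3)² + (-1)²) = (13*(5 + 1))*√(9 + 1) = (13*6)*√10 = 78*√10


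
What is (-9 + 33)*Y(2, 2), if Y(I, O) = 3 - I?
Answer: 24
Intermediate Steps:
(-9 + 33)*Y(2, 2) = (-9 + 33)*(3 - 1*2) = 24*(3 - 2) = 24*1 = 24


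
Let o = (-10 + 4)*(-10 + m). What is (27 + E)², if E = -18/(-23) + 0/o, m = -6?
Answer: 408321/529 ≈ 771.87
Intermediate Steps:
o = 96 (o = (-10 + 4)*(-10 - 6) = -6*(-16) = 96)
E = 18/23 (E = -18/(-23) + 0/96 = -18*(-1/23) + 0*(1/96) = 18/23 + 0 = 18/23 ≈ 0.78261)
(27 + E)² = (27 + 18/23)² = (639/23)² = 408321/529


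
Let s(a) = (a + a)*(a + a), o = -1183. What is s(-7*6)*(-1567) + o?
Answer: -11057935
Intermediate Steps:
s(a) = 4*a² (s(a) = (2*a)*(2*a) = 4*a²)
s(-7*6)*(-1567) + o = (4*(-7*6)²)*(-1567) - 1183 = (4*(-42)²)*(-1567) - 1183 = (4*1764)*(-1567) - 1183 = 7056*(-1567) - 1183 = -11056752 - 1183 = -11057935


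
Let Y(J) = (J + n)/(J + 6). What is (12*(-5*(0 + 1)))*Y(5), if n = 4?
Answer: -540/11 ≈ -49.091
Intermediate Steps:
Y(J) = (4 + J)/(6 + J) (Y(J) = (J + 4)/(J + 6) = (4 + J)/(6 + J))
(12*(-5*(0 + 1)))*Y(5) = (12*(-5*(0 + 1)))*((4 + 5)/(6 + 5)) = (12*(-5*1))*(9/11) = (12*(-5))*((1/11)*9) = -60*9/11 = -540/11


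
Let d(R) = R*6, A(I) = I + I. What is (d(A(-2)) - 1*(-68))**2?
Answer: 1936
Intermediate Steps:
A(I) = 2*I
d(R) = 6*R
(d(A(-2)) - 1*(-68))**2 = (6*(2*(-2)) - 1*(-68))**2 = (6*(-4) + 68)**2 = (-24 + 68)**2 = 44**2 = 1936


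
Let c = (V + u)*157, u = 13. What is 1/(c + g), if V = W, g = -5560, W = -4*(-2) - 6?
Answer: -1/3205 ≈ -0.00031201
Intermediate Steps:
W = 2 (W = 8 - 6 = 2)
V = 2
c = 2355 (c = (2 + 13)*157 = 15*157 = 2355)
1/(c + g) = 1/(2355 - 5560) = 1/(-3205) = -1/3205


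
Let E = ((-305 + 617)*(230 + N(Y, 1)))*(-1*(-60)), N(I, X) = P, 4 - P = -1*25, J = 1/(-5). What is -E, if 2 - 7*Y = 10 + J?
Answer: -4848480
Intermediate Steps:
J = -1/5 ≈ -0.20000
Y = -39/35 (Y = 2/7 - (10 - 1/5)/7 = 2/7 - 1/7*49/5 = 2/7 - 7/5 = -39/35 ≈ -1.1143)
P = 29 (P = 4 - (-1)*25 = 4 - 1*(-25) = 4 + 25 = 29)
N(I, X) = 29
E = 4848480 (E = ((-305 + 617)*(230 + 29))*(-1*(-60)) = (312*259)*60 = 80808*60 = 4848480)
-E = -1*4848480 = -4848480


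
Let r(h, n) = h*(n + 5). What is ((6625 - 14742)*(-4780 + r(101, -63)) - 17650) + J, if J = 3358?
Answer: 86334354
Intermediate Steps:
r(h, n) = h*(5 + n)
((6625 - 14742)*(-4780 + r(101, -63)) - 17650) + J = ((6625 - 14742)*(-4780 + 101*(5 - 63)) - 17650) + 3358 = (-8117*(-4780 + 101*(-58)) - 17650) + 3358 = (-8117*(-4780 - 5858) - 17650) + 3358 = (-8117*(-10638) - 17650) + 3358 = (86348646 - 17650) + 3358 = 86330996 + 3358 = 86334354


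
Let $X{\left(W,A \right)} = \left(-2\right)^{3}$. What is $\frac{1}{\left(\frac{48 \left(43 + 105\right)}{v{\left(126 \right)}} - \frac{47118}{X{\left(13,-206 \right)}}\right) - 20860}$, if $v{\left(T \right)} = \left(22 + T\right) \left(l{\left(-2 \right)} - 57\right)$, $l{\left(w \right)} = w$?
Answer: $- \frac{236}{3533171} \approx -6.6796 \cdot 10^{-5}$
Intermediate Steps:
$X{\left(W,A \right)} = -8$
$v{\left(T \right)} = -1298 - 59 T$ ($v{\left(T \right)} = \left(22 + T\right) \left(-2 - 57\right) = \left(22 + T\right) \left(-59\right) = -1298 - 59 T$)
$\frac{1}{\left(\frac{48 \left(43 + 105\right)}{v{\left(126 \right)}} - \frac{47118}{X{\left(13,-206 \right)}}\right) - 20860} = \frac{1}{\left(\frac{48 \left(43 + 105\right)}{-1298 - 7434} - \frac{47118}{-8}\right) - 20860} = \frac{1}{\left(\frac{48 \cdot 148}{-1298 - 7434} - - \frac{23559}{4}\right) - 20860} = \frac{1}{\left(\frac{7104}{-8732} + \frac{23559}{4}\right) - 20860} = \frac{1}{\left(7104 \left(- \frac{1}{8732}\right) + \frac{23559}{4}\right) - 20860} = \frac{1}{\left(- \frac{48}{59} + \frac{23559}{4}\right) - 20860} = \frac{1}{\frac{1389789}{236} - 20860} = \frac{1}{- \frac{3533171}{236}} = - \frac{236}{3533171}$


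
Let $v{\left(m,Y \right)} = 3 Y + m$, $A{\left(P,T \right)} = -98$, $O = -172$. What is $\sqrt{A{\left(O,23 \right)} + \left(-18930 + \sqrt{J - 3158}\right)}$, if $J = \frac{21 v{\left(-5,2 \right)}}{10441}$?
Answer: $\frac{\sqrt{-2074327544468 + 198379 i \sqrt{953649617}}}{10441} \approx 0.20369 + 137.94 i$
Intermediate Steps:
$v{\left(m,Y \right)} = m + 3 Y$
$J = \frac{21}{10441}$ ($J = \frac{21 \left(-5 + 3 \cdot 2\right)}{10441} = 21 \left(-5 + 6\right) \frac{1}{10441} = 21 \cdot 1 \cdot \frac{1}{10441} = 21 \cdot \frac{1}{10441} = \frac{21}{10441} \approx 0.0020113$)
$\sqrt{A{\left(O,23 \right)} + \left(-18930 + \sqrt{J - 3158}\right)} = \sqrt{-98 - \left(18930 - \sqrt{\frac{21}{10441} - 3158}\right)} = \sqrt{-98 - \left(18930 - \sqrt{- \frac{32972657}{10441}}\right)} = \sqrt{-98 - \left(18930 - \frac{19 i \sqrt{953649617}}{10441}\right)} = \sqrt{-19028 + \frac{19 i \sqrt{953649617}}{10441}}$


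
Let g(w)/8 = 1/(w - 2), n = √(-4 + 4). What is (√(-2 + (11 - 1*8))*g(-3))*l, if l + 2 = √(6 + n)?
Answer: 16/5 - 8*√6/5 ≈ -0.71918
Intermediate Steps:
n = 0 (n = √0 = 0)
l = -2 + √6 (l = -2 + √(6 + 0) = -2 + √6 ≈ 0.44949)
g(w) = 8/(-2 + w) (g(w) = 8/(w - 2) = 8/(-2 + w))
(√(-2 + (11 - 1*8))*g(-3))*l = (√(-2 + (11 - 1*8))*(8/(-2 - 3)))*(-2 + √6) = (√(-2 + (11 - 8))*(8/(-5)))*(-2 + √6) = (√(-2 + 3)*(8*(-⅕)))*(-2 + √6) = (√1*(-8/5))*(-2 + √6) = (1*(-8/5))*(-2 + √6) = -8*(-2 + √6)/5 = 16/5 - 8*√6/5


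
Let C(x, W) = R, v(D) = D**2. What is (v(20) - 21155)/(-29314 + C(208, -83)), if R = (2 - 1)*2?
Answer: 20755/29312 ≈ 0.70807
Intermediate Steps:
R = 2 (R = 1*2 = 2)
C(x, W) = 2
(v(20) - 21155)/(-29314 + C(208, -83)) = (20**2 - 21155)/(-29314 + 2) = (400 - 21155)/(-29312) = -20755*(-1/29312) = 20755/29312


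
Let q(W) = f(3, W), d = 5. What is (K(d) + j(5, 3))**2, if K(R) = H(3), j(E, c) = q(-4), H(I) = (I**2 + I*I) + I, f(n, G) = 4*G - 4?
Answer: 1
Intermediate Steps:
f(n, G) = -4 + 4*G
H(I) = I + 2*I**2 (H(I) = (I**2 + I**2) + I = 2*I**2 + I = I + 2*I**2)
q(W) = -4 + 4*W
j(E, c) = -20 (j(E, c) = -4 + 4*(-4) = -4 - 16 = -20)
K(R) = 21 (K(R) = 3*(1 + 2*3) = 3*(1 + 6) = 3*7 = 21)
(K(d) + j(5, 3))**2 = (21 - 20)**2 = 1**2 = 1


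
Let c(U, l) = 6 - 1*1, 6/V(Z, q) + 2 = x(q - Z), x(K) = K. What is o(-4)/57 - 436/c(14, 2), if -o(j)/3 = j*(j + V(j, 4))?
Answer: -8344/95 ≈ -87.832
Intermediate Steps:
V(Z, q) = 6/(-2 + q - Z) (V(Z, q) = 6/(-2 + (q - Z)) = 6/(-2 + q - Z))
o(j) = -3*j*(j + 6/(2 - j)) (o(j) = -3*j*(j + 6/(-2 + 4 - j)) = -3*j*(j + 6/(2 - j)))
c(U, l) = 5 (c(U, l) = 6 - 1 = 5)
o(-4)/57 - 436/c(14, 2) = -3*(-4)*(-6 - 4*(-2 - 4))/(-2 - 4)/57 - 436/5 = -3*(-4)*(-6 - 4*(-6))/(-6)*(1/57) - 436*⅕ = -3*(-4)*(-⅙)*(-6 + 24)*(1/57) - 436/5 = -3*(-4)*(-⅙)*18*(1/57) - 436/5 = -36*1/57 - 436/5 = -12/19 - 436/5 = -8344/95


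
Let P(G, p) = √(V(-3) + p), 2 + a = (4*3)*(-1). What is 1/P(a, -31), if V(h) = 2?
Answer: -I*√29/29 ≈ -0.1857*I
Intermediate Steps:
a = -14 (a = -2 + (4*3)*(-1) = -2 + 12*(-1) = -2 - 12 = -14)
P(G, p) = √(2 + p)
1/P(a, -31) = 1/(√(2 - 31)) = 1/(√(-29)) = 1/(I*√29) = -I*√29/29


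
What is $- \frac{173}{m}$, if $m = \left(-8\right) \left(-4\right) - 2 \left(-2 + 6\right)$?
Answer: $- \frac{173}{24} \approx -7.2083$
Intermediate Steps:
$m = 24$ ($m = 32 - 8 = 24$)
$- \frac{173}{m} = - \frac{173}{24}$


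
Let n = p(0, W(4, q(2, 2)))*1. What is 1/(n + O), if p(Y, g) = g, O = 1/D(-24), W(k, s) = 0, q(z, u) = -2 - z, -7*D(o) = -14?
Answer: 2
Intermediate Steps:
D(o) = 2 (D(o) = -1/7*(-14) = 2)
O = 1/2 ≈ 0.50000
n = 0 (n = 0*1 = 0)
1/(n + O) = 1/(0 + 1/2) = 1/(1/2) = 2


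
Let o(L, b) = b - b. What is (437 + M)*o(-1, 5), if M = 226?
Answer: 0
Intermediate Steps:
o(L, b) = 0
(437 + M)*o(-1, 5) = (437 + 226)*0 = 663*0 = 0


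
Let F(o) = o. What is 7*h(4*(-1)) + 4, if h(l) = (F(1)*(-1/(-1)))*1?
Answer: 11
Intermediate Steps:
h(l) = 1 (h(l) = (1*(-1/(-1)))*1 = (1*(-1*(-1)))*1 = (1*1)*1 = 1*1 = 1)
7*h(4*(-1)) + 4 = 7*1 + 4 = 7 + 4 = 11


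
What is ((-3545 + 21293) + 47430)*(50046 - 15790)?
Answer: 2232737568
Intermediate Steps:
((-3545 + 21293) + 47430)*(50046 - 15790) = (17748 + 47430)*34256 = 65178*34256 = 2232737568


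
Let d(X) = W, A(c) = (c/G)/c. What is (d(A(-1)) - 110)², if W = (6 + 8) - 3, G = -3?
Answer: 9801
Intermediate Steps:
W = 11 (W = 14 - 3 = 11)
A(c) = -⅓ (A(c) = (c/(-3))/c = (c*(-⅓))/c = (-c/3)/c = -⅓)
d(X) = 11
(d(A(-1)) - 110)² = (11 - 110)² = (-99)² = 9801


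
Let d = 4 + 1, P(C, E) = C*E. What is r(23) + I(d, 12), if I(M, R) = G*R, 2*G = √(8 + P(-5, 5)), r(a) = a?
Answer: 23 + 6*I*√17 ≈ 23.0 + 24.739*I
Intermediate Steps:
d = 5
G = I*√17/2 (G = √(8 - 5*5)/2 = √(8 - 25)/2 = √(-17)/2 = (I*√17)/2 = I*√17/2 ≈ 2.0616*I)
I(M, R) = I*R*√17/2 (I(M, R) = (I*√17/2)*R = I*R*√17/2)
r(23) + I(d, 12) = 23 + (½)*I*12*√17 = 23 + 6*I*√17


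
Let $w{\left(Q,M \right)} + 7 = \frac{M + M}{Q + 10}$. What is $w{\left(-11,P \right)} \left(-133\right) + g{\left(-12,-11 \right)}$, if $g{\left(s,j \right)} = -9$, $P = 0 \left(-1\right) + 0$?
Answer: $922$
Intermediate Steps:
$P = 0$ ($P = 0 + 0 = 0$)
$w{\left(Q,M \right)} = -7 + \frac{2 M}{10 + Q}$ ($w{\left(Q,M \right)} = -7 + \frac{M + M}{Q + 10} = -7 + \frac{2 M}{10 + Q}$)
$w{\left(-11,P \right)} \left(-133\right) + g{\left(-12,-11 \right)} = \frac{-70 - -77 + 2 \cdot 0}{10 - 11} \left(-133\right) - 9 = \frac{-70 + 77 + 0}{-1} \left(-133\right) - 9 = \left(-1\right) 7 \left(-133\right) - 9 = \left(-7\right) \left(-133\right) - 9 = 931 - 9 = 922$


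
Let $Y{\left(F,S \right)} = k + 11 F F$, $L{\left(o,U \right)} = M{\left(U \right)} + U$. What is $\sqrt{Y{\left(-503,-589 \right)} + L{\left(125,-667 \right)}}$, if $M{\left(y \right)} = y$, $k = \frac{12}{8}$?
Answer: $\frac{\sqrt{11127066}}{2} \approx 1667.9$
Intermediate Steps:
$k = \frac{3}{2}$ ($k = 12 \cdot \frac{1}{8} = \frac{3}{2} \approx 1.5$)
$L{\left(o,U \right)} = 2 U$ ($L{\left(o,U \right)} = U + U = 2 U$)
$Y{\left(F,S \right)} = \frac{3}{2} + 11 F^{2}$ ($Y{\left(F,S \right)} = \frac{3}{2} + 11 F F = \frac{3}{2} + 11 F^{2}$)
$\sqrt{Y{\left(-503,-589 \right)} + L{\left(125,-667 \right)}} = \sqrt{\left(\frac{3}{2} + 11 \left(-503\right)^{2}\right) + 2 \left(-667\right)} = \sqrt{\left(\frac{3}{2} + 11 \cdot 253009\right) - 1334} = \sqrt{\left(\frac{3}{2} + 2783099\right) - 1334} = \sqrt{\frac{5566201}{2} - 1334} = \sqrt{\frac{5563533}{2}} = \frac{\sqrt{11127066}}{2}$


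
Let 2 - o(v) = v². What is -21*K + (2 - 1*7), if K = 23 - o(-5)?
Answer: -971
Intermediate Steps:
o(v) = 2 - v²
K = 46 (K = 23 - (2 - 1*(-5)²) = 23 - (2 - 1*25) = 23 - (2 - 25) = 23 - 1*(-23) = 23 + 23 = 46)
-21*K + (2 - 1*7) = -21*46 + (2 - 1*7) = -966 + (2 - 7) = -966 - 5 = -971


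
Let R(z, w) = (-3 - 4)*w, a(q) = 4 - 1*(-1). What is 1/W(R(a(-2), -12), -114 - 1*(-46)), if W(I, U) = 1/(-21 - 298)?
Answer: -319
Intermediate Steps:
a(q) = 5 (a(q) = 4 + 1 = 5)
R(z, w) = -7*w
W(I, U) = -1/319 (W(I, U) = 1/(-319) = -1/319)
1/W(R(a(-2), -12), -114 - 1*(-46)) = 1/(-1/319) = -319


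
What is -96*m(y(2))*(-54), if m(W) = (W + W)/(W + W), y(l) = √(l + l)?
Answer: 5184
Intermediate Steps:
y(l) = √2*√l (y(l) = √(2*l) = √2*√l)
m(W) = 1 (m(W) = (2*W)/((2*W)) = (2*W)*(1/(2*W)) = 1)
-96*m(y(2))*(-54) = -96*1*(-54) = -96*(-54) = 5184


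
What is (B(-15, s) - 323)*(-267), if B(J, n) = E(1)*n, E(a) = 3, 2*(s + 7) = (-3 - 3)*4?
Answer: 101460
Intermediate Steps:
s = -19 (s = -7 + ((-3 - 3)*4)/2 = -7 + (-6*4)/2 = -7 + (1/2)*(-24) = -7 - 12 = -19)
B(J, n) = 3*n
(B(-15, s) - 323)*(-267) = (3*(-19) - 323)*(-267) = (-57 - 323)*(-267) = -380*(-267) = 101460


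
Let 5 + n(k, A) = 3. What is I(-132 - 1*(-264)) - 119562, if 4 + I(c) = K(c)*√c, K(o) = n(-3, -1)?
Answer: -119566 - 4*√33 ≈ -1.1959e+5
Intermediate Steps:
n(k, A) = -2 (n(k, A) = -5 + 3 = -2)
K(o) = -2
I(c) = -4 - 2*√c
I(-132 - 1*(-264)) - 119562 = (-4 - 2*√(-132 - 1*(-264))) - 119562 = (-4 - 2*√(-132 + 264)) - 119562 = (-4 - 4*√33) - 119562 = -119566 - 4*√33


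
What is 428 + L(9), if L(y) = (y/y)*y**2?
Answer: 509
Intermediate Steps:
L(y) = y**2 (L(y) = 1*y**2 = y**2)
428 + L(9) = 428 + 9**2 = 428 + 81 = 509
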